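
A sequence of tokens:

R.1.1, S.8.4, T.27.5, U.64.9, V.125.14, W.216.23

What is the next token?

Letter: letters move forward 1 place in the alphabet; R, S, T, U, V, W → X.
For the second component, perfect cubes: 1³, 2³, 3³, …: 1, 8, 27, 64, 125, 216 → 343.
Third component — each term is the sum of the two before it: 1, 4, 5, 9, 14, 23 → 37.
Putting it together: X.343.37.

X.343.37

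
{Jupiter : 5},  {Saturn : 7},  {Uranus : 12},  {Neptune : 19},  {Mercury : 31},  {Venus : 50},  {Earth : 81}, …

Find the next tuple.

{Mars : 131}

Planet: runs through the planets Mercury→Neptune; Jupiter, Saturn, Uranus, Neptune, Mercury, Venus, Earth → Mars.
For the second component, each term is the sum of the two before it: 5, 7, 12, 19, 31, 50, 81 → 131.
Putting it together: {Mars : 131}.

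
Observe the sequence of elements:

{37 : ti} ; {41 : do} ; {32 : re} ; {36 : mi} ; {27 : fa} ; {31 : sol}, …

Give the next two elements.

{22 : la}, {26 : ti}

First value: 37, 41, 32, 36, 27, 31 → 22 → 26 (alternating steps +4, −9, +4, −9, …).
Note: runs through the solfège scale do→ti, so ti, do, re, mi, fa, sol → la → ti.
Putting the parts together: {22 : la} and then {26 : ti}.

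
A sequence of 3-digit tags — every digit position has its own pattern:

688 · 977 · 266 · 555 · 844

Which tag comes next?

First digit goes 6, 9, 2, 5, 8 → 1 (+3 each step, mod 10).
Second digit: −1 each step, mod 10; 8, 7, 6, 5, 4 → 3.
Third digit: 8, 7, 6, 5, 4 → 3 (−1 each step, mod 10).
Combining the parts gives 133.

133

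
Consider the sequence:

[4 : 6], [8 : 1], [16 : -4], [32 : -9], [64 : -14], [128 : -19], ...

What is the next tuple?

First entry: ×2 each step; 4, 8, 16, 32, 64, 128 → 256.
Second entry: −5 each step, so 6, 1, -4, -9, -14, -19 → -24.
Combining the parts gives [256 : -24].

[256 : -24]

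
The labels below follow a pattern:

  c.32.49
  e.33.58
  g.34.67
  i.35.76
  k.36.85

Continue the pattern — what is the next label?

m.37.94

Letter: letters move forward 2 places in the alphabet, so c, e, g, i, k → m.
For the second component, +1 each step: 32, 33, 34, 35, 36 → 37.
Third component: +9 each step; 49, 58, 67, 76, 85 → 94.
So the next label is m.37.94.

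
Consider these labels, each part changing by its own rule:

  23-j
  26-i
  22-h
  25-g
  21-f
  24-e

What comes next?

First component — alternating steps +3, −4, +3, −4, …: 23, 26, 22, 25, 21, 24 → 20.
For the letter, letters move back 1 place in the alphabet: j, i, h, g, f, e → d.
So the next label is 20-d.

20-d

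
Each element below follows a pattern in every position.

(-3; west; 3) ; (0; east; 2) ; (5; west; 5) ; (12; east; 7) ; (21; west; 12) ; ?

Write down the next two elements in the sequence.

For the first part, differences are 3, 5, 7, … (increasing by 2 each time): -3, 0, 5, 12, 21 → 32 → 45.
Direction — alternates west ↔ east: west, east, west, east, west → east → west.
Third part: each term is the sum of the two before it, so 3, 2, 5, 7, 12 → 19 → 31.
Putting the parts together: (32; east; 19) and then (45; west; 31).

(32; east; 19), (45; west; 31)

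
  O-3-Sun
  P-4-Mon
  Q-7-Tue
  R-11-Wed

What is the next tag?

S-18-Thu

Letter: O, P, Q, R → S (letters move forward 1 place in the alphabet).
Second component: each term is the sum of the two before it, so 3, 4, 7, 11 → 18.
For the day, runs through the weekdays Mon→Sun: Sun, Mon, Tue, Wed → Thu.
So the next tag is S-18-Thu.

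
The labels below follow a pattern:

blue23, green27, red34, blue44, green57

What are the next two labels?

Colour: repeats blue → green → red; blue, green, red, blue, green → red → blue.
For the second component, differences are 4, 7, 10, … (increasing by 3 each time): 23, 27, 34, 44, 57 → 73 → 92.
So the next two labels are red73 and blue92.

red73 then blue92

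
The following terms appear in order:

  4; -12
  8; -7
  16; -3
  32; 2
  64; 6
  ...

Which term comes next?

First slot goes 4, 8, 16, 32, 64 → 128 (×2 each step).
Second slot: alternating steps +5, +4, +5, +4, …; -12, -7, -3, 2, 6 → 11.
So the next term is 128; 11.

128; 11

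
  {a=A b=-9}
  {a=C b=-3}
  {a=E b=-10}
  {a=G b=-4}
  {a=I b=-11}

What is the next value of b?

-5

B: alternating steps +6, −7, +6, −7, …, so -9, -3, -10, -4, -11 → -5.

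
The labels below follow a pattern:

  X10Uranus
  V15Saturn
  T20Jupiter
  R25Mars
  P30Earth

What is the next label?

N35Venus

Letter goes X, V, T, R, P → N (letters move back 2 places in the alphabet).
Second component goes 10, 15, 20, 25, 30 → 35 (+5 each step).
Planet goes Uranus, Saturn, Jupiter, Mars, Earth → Venus (runs backward through the planets Mercury→Neptune).
Putting it together: N35Venus.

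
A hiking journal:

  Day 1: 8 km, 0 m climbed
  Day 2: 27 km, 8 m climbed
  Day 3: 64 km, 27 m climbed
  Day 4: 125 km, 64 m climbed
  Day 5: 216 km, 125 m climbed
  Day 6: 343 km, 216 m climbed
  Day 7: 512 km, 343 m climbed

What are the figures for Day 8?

729 km, 512 m climbed

Km: perfect cubes: 2³, 3³, 4³, …, so 8, 27, 64, 125, 216, 343, 512 → 729.
M climbed goes 0, 8, 27, 64, 125, 216, 343 → 512 (always the previous value of the km).
So the next row is 729 km, 512 m climbed.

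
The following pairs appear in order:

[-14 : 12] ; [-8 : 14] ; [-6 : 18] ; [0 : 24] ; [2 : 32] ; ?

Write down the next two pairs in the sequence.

[8 : 42], [10 : 54]

First value goes -14, -8, -6, 0, 2 → 8 → 10 (alternating steps +6, +2, +6, +2, …).
Second value: differences are 2, 4, 6, … (increasing by 2 each time); 12, 14, 18, 24, 32 → 42 → 54.
Putting the parts together: [8 : 42] and then [10 : 54].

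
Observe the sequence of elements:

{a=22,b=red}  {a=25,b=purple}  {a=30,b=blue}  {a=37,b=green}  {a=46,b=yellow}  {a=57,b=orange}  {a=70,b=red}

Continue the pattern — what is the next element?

A — differences are 3, 5, 7, … (increasing by 2 each time): 22, 25, 30, 37, 46, 57, 70 → 85.
B: repeats red → purple → blue → green → yellow → orange, so red, purple, blue, green, yellow, orange, red → purple.
Putting it together: {a=85,b=purple}.

{a=85,b=purple}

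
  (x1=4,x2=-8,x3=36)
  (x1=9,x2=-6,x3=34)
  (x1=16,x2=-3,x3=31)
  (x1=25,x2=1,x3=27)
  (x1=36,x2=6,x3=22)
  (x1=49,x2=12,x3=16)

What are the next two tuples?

(x1=64,x2=19,x3=9), (x1=81,x2=27,x3=1)

X1 — perfect squares: 2², 3², 4², …: 4, 9, 16, 25, 36, 49 → 64 → 81.
For the x2, differences are 2, 3, 4, … (increasing by 1 each time): -8, -6, -3, 1, 6, 12 → 19 → 27.
X3 goes 36, 34, 31, 27, 22, 16 → 9 → 1 (together with the x2 always sums to 28).
So the next two tuples are (x1=64,x2=19,x3=9) and (x1=81,x2=27,x3=1).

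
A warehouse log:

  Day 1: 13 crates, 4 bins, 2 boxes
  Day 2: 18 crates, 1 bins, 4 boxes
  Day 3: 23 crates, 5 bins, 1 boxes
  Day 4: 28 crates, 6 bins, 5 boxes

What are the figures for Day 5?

Crates: 13, 18, 23, 28 → 33 (+5 each step).
Bins — each term is the sum of the two before it: 4, 1, 5, 6 → 11.
Boxes: always the previous value of the bins, so 2, 4, 1, 5 → 6.
So the next record is 33 crates, 11 bins, 6 boxes.

33 crates, 11 bins, 6 boxes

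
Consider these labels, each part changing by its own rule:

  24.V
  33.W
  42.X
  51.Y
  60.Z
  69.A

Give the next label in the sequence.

First component goes 24, 33, 42, 51, 60, 69 → 78 (+9 each step).
Letter: V, W, X, Y, Z, A → B (letters move forward 1 place in the alphabet, wrapping Z→A).
So the next label is 78.B.

78.B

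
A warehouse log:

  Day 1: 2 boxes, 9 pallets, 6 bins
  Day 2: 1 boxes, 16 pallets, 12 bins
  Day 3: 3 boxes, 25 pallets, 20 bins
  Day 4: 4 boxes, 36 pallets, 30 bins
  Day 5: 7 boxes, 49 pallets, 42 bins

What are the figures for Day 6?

11 boxes, 64 pallets, 56 bins

Boxes: each term is the sum of the two before it, so 2, 1, 3, 4, 7 → 11.
Pallets goes 9, 16, 25, 36, 49 → 64 (perfect squares: 3², 4², 5², …).
For the bins, differences are 6, 8, 10, … (increasing by 2 each time): 6, 12, 20, 30, 42 → 56.
Putting it together: 11 boxes, 64 pallets, 56 bins.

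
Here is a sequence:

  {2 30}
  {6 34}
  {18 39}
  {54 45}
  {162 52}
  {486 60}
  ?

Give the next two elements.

For the first slot, ×3 each step: 2, 6, 18, 54, 162, 486 → 1458 → 4374.
Second slot: 30, 34, 39, 45, 52, 60 → 69 → 79 (differences are 4, 5, 6, … (increasing by 1 each time)).
Putting the parts together: {1458 69} and then {4374 79}.

{1458 69}, {4374 79}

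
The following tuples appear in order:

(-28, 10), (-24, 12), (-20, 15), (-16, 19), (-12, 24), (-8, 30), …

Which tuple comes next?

First coordinate goes -28, -24, -20, -16, -12, -8 → -4 (+4 each step).
Second coordinate: differences are 2, 3, 4, … (increasing by 1 each time); 10, 12, 15, 19, 24, 30 → 37.
Combining the parts gives (-4, 37).

(-4, 37)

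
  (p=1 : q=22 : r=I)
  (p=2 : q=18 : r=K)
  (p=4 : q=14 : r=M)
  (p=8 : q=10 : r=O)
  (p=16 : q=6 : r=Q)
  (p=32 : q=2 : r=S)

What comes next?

P: ×2 each step; 1, 2, 4, 8, 16, 32 → 64.
For the q, −4 each step: 22, 18, 14, 10, 6, 2 → -2.
R: letters move forward 2 places in the alphabet; I, K, M, O, Q, S → U.
Putting it together: (p=64 : q=-2 : r=U).

(p=64 : q=-2 : r=U)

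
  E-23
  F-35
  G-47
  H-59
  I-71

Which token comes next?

J-83

Letter: E, F, G, H, I → J (letters move forward 1 place in the alphabet).
Second component: 23, 35, 47, 59, 71 → 83 (+12 each step).
Putting it together: J-83.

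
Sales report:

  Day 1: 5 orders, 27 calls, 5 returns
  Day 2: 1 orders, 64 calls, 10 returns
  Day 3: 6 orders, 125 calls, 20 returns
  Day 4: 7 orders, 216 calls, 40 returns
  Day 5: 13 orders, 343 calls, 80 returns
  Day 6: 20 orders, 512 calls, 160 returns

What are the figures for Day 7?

33 orders, 729 calls, 320 returns

Orders: each term is the sum of the two before it, so 5, 1, 6, 7, 13, 20 → 33.
Calls: perfect cubes: 3³, 4³, 5³, …, so 27, 64, 125, 216, 343, 512 → 729.
Returns goes 5, 10, 20, 40, 80, 160 → 320 (×2 each step).
Combining the parts gives 33 orders, 729 calls, 320 returns.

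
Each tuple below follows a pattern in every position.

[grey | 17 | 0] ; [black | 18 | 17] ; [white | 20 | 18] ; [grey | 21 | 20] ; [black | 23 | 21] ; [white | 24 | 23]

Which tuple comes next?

Shade: repeats grey → black → white, so grey, black, white, grey, black, white → grey.
Second entry — alternating steps +1, +2, +1, +2, …: 17, 18, 20, 21, 23, 24 → 26.
Third entry: always the previous value of the second entry, so 0, 17, 18, 20, 21, 23 → 24.
Combining the parts gives [grey | 26 | 24].

[grey | 26 | 24]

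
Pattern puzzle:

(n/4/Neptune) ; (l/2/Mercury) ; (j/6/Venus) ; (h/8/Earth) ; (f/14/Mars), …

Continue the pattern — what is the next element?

Letter: n, l, j, h, f → d (letters move back 2 places in the alphabet).
Second component goes 4, 2, 6, 8, 14 → 22 (each term is the sum of the two before it).
Planet — runs through the planets Mercury→Neptune: Neptune, Mercury, Venus, Earth, Mars → Jupiter.
So the next element is (d/22/Jupiter).

(d/22/Jupiter)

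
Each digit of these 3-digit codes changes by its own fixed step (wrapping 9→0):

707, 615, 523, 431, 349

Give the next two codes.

257 then 165

First digit: 7, 6, 5, 4, 3 → 2 → 1 (−1 each step, mod 10).
For the second digit, +1 each step, mod 10: 0, 1, 2, 3, 4 → 5 → 6.
Third digit: −2 each step, mod 10; 7, 5, 3, 1, 9 → 7 → 5.
Putting the parts together: 257 and then 165.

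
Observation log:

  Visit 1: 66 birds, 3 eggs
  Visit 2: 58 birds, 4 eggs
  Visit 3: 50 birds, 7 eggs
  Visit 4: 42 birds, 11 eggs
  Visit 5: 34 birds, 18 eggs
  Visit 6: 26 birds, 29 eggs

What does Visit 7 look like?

Birds goes 66, 58, 50, 42, 34, 26 → 18 (−8 each step).
Eggs: each term is the sum of the two before it, so 3, 4, 7, 11, 18, 29 → 47.
Combining the parts gives 18 birds, 47 eggs.

18 birds, 47 eggs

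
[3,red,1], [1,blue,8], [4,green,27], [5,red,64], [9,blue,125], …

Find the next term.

[14,green,216]

First coordinate: 3, 1, 4, 5, 9 → 14 (each term is the sum of the two before it).
For the colour, repeats red → blue → green: red, blue, green, red, blue → green.
Third coordinate: 1, 8, 27, 64, 125 → 216 (perfect cubes: 1³, 2³, 3³, …).
Putting it together: [14,green,216].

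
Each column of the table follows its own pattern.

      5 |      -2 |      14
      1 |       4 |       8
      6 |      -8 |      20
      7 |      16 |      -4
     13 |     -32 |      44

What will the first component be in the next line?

First component — each term is the sum of the two before it: 5, 1, 6, 7, 13 → 20.

20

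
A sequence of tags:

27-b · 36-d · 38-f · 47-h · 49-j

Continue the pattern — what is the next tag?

58-l

First component: alternating steps +9, +2, +9, +2, …; 27, 36, 38, 47, 49 → 58.
Letter: letters move forward 2 places in the alphabet; b, d, f, h, j → l.
Putting it together: 58-l.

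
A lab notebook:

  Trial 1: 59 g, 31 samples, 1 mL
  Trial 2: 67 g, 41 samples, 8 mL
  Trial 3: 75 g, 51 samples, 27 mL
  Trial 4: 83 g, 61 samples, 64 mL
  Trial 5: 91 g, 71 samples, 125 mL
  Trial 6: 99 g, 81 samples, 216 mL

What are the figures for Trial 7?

G: +8 each step; 59, 67, 75, 83, 91, 99 → 107.
Samples: +10 each step; 31, 41, 51, 61, 71, 81 → 91.
ML goes 1, 8, 27, 64, 125, 216 → 343 (perfect cubes: 1³, 2³, 3³, …).
Putting it together: 107 g, 91 samples, 343 mL.

107 g, 91 samples, 343 mL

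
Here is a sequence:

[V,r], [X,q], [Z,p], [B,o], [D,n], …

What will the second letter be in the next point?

m

Second letter: r, q, p, o, n → m (letters move back 1 place in the alphabet).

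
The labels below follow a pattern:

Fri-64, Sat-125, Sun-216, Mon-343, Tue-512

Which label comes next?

Wed-729

For the day, runs through the weekdays Mon→Sun: Fri, Sat, Sun, Mon, Tue → Wed.
For the second component, perfect cubes: 4³, 5³, 6³, …: 64, 125, 216, 343, 512 → 729.
So the next label is Wed-729.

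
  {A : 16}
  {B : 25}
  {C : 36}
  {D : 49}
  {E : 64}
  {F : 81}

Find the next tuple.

Letter: letters move forward 1 place in the alphabet, so A, B, C, D, E, F → G.
Second slot: 16, 25, 36, 49, 64, 81 → 100 (perfect squares: 4², 5², 6², …).
So the next tuple is {G : 100}.

{G : 100}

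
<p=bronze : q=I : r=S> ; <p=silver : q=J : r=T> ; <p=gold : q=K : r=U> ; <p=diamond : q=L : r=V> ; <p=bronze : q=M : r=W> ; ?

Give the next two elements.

<p=silver : q=N : r=X>, <p=gold : q=O : r=Y>

P goes bronze, silver, gold, diamond, bronze → silver → gold (repeats bronze → silver → gold → diamond).
Q: letters move forward 1 place in the alphabet; I, J, K, L, M → N → O.
R: letters move forward 1 place in the alphabet; S, T, U, V, W → X → Y.
Putting the parts together: <p=silver : q=N : r=X> and then <p=gold : q=O : r=Y>.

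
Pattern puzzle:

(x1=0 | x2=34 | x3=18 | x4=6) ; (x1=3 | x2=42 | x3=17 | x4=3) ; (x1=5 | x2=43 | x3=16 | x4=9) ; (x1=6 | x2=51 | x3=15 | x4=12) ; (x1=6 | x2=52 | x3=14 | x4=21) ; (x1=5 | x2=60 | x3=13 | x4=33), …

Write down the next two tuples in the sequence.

(x1=3 | x2=61 | x3=12 | x4=54), (x1=0 | x2=69 | x3=11 | x4=87)

X1 — differences are 3, 2, 1, … (decreasing by 1 each time): 0, 3, 5, 6, 6, 5 → 3 → 0.
X2 — alternating steps +8, +1, +8, +1, …: 34, 42, 43, 51, 52, 60 → 61 → 69.
X3: 18, 17, 16, 15, 14, 13 → 12 → 11 (−1 each step).
For the x4, each term is the sum of the two before it: 6, 3, 9, 12, 21, 33 → 54 → 87.
Putting the parts together: (x1=3 | x2=61 | x3=12 | x4=54) and then (x1=0 | x2=69 | x3=11 | x4=87).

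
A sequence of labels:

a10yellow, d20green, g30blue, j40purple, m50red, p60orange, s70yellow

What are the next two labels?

v80green, y90blue

Letter: letters move forward 3 places in the alphabet; a, d, g, j, m, p, s → v → y.
For the second component, +10 each step: 10, 20, 30, 40, 50, 60, 70 → 80 → 90.
Colour goes yellow, green, blue, purple, red, orange, yellow → green → blue (repeats yellow → green → blue → purple → red → orange).
Putting the parts together: v80green and then y90blue.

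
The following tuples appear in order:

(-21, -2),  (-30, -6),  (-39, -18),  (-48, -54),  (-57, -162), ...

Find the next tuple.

First slot: −9 each step, so -21, -30, -39, -48, -57 → -66.
Second slot goes -2, -6, -18, -54, -162 → -486 (×3 each step).
So the next tuple is (-66, -486).

(-66, -486)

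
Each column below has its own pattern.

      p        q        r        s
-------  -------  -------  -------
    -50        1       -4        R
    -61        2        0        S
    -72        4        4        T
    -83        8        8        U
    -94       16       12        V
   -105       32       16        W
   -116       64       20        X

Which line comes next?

-127  128  24  Y

Column p: −11 each step; -50, -61, -72, -83, -94, -105, -116 → -127.
Column q: ×2 each step, so 1, 2, 4, 8, 16, 32, 64 → 128.
Column r: +4 each step; -4, 0, 4, 8, 12, 16, 20 → 24.
Column s: letters move forward 1 place in the alphabet; R, S, T, U, V, W, X → Y.
Combining the parts gives -127  128  24  Y.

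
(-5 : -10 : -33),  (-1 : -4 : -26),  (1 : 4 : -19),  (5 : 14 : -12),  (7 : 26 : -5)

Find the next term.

For the first component, alternating steps +4, +2, +4, +2, …: -5, -1, 1, 5, 7 → 11.
Second component: -10, -4, 4, 14, 26 → 40 (differences are 6, 8, 10, … (increasing by 2 each time)).
Third component: +7 each step, so -33, -26, -19, -12, -5 → 2.
So the next term is (11 : 40 : 2).

(11 : 40 : 2)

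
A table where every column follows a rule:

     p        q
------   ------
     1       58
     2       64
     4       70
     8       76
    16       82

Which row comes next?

32  88

Column p goes 1, 2, 4, 8, 16 → 32 (×2 each step).
For the column q, +6 each step: 58, 64, 70, 76, 82 → 88.
So the next row is 32  88.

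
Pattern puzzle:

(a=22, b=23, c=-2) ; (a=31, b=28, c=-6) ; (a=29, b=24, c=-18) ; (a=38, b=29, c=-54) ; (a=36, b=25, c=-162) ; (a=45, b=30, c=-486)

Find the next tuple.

(a=43, b=26, c=-1458)

A: 22, 31, 29, 38, 36, 45 → 43 (alternating steps +9, −2, +9, −2, …).
B goes 23, 28, 24, 29, 25, 30 → 26 (alternating steps +5, −4, +5, −4, …).
C goes -2, -6, -18, -54, -162, -486 → -1458 (×3 each step).
So the next tuple is (a=43, b=26, c=-1458).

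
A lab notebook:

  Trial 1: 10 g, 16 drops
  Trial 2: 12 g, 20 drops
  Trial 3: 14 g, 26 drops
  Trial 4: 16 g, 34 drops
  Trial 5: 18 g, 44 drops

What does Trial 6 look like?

G: +2 each step; 10, 12, 14, 16, 18 → 20.
Drops goes 16, 20, 26, 34, 44 → 56 (differences are 4, 6, 8, … (increasing by 2 each time)).
So the next row is 20 g, 56 drops.

20 g, 56 drops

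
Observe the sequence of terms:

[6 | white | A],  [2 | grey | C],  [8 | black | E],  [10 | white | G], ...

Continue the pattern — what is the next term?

For the first part, each term is the sum of the two before it: 6, 2, 8, 10 → 18.
Shade — repeats white → grey → black: white, grey, black, white → grey.
Letter — letters move forward 2 places in the alphabet: A, C, E, G → I.
Combining the parts gives [18 | grey | I].

[18 | grey | I]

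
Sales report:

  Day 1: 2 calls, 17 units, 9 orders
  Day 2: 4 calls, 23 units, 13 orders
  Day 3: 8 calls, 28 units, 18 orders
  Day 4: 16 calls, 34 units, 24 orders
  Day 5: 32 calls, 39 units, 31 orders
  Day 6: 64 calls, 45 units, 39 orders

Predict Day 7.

128 calls, 50 units, 48 orders

Calls: ×2 each step; 2, 4, 8, 16, 32, 64 → 128.
Units — alternating steps +6, +5, +6, +5, …: 17, 23, 28, 34, 39, 45 → 50.
Orders: 9, 13, 18, 24, 31, 39 → 48 (differences are 4, 5, 6, … (increasing by 1 each time)).
So the next record is 128 calls, 50 units, 48 orders.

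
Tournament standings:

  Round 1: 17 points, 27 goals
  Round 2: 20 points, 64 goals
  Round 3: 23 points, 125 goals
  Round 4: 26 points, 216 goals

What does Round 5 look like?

29 points, 343 goals

For the points, +3 each step: 17, 20, 23, 26 → 29.
For the goals, perfect cubes: 3³, 4³, 5³, …: 27, 64, 125, 216 → 343.
Combining the parts gives 29 points, 343 goals.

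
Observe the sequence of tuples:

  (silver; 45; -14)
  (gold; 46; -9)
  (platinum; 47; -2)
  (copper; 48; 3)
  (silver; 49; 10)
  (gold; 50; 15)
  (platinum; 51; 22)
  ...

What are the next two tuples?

(copper; 52; 27), (silver; 53; 34)

Metal: repeats silver → gold → platinum → copper, so silver, gold, platinum, copper, silver, gold, platinum → copper → silver.
Second part: +1 each step; 45, 46, 47, 48, 49, 50, 51 → 52 → 53.
For the third part, alternating steps +5, +7, +5, +7, …: -14, -9, -2, 3, 10, 15, 22 → 27 → 34.
Putting the parts together: (copper; 52; 27) and then (silver; 53; 34).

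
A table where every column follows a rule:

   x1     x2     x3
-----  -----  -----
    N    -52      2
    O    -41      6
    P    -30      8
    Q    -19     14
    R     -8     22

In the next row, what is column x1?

Column x1: N, O, P, Q, R → S (letters move forward 1 place in the alphabet).

S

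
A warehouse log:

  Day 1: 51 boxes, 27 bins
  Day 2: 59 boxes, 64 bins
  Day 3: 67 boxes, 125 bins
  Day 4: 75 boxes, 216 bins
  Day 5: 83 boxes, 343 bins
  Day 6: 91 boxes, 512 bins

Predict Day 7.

Boxes: 51, 59, 67, 75, 83, 91 → 99 (+8 each step).
For the bins, perfect cubes: 3³, 4³, 5³, …: 27, 64, 125, 216, 343, 512 → 729.
Combining the parts gives 99 boxes, 729 bins.

99 boxes, 729 bins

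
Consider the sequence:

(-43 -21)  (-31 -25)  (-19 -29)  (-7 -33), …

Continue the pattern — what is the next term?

(5 -37)

First part goes -43, -31, -19, -7 → 5 (+12 each step).
Second part — −4 each step: -21, -25, -29, -33 → -37.
Putting it together: (5 -37).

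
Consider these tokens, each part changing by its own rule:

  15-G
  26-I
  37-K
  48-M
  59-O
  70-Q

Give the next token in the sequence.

81-S

First component goes 15, 26, 37, 48, 59, 70 → 81 (+11 each step).
Letter — letters move forward 2 places in the alphabet: G, I, K, M, O, Q → S.
Putting it together: 81-S.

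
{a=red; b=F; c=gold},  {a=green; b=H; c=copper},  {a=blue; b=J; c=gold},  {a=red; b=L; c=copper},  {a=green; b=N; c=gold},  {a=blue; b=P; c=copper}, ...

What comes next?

{a=red; b=R; c=gold}

A: repeats red → green → blue; red, green, blue, red, green, blue → red.
B: letters move forward 2 places in the alphabet; F, H, J, L, N, P → R.
C: alternates gold ↔ copper; gold, copper, gold, copper, gold, copper → gold.
Putting it together: {a=red; b=R; c=gold}.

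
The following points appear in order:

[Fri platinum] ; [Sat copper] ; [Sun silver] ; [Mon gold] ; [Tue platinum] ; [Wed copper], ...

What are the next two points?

[Thu silver], [Fri gold]

Day: runs through the weekdays Mon→Sun, so Fri, Sat, Sun, Mon, Tue, Wed → Thu → Fri.
Metal goes platinum, copper, silver, gold, platinum, copper → silver → gold (repeats platinum → copper → silver → gold).
Putting the parts together: [Thu silver] and then [Fri gold].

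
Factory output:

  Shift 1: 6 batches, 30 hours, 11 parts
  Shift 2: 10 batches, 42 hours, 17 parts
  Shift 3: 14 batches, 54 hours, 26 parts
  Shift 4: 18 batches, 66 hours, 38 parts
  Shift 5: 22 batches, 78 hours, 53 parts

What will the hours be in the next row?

Hours: +12 each step, so 30, 42, 54, 66, 78 → 90.

90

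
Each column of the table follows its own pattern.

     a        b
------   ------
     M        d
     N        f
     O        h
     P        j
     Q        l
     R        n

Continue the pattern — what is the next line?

S  p

Column a — letters move forward 1 place in the alphabet: M, N, O, P, Q, R → S.
For the column b, letters move forward 2 places in the alphabet: d, f, h, j, l, n → p.
Combining the parts gives S  p.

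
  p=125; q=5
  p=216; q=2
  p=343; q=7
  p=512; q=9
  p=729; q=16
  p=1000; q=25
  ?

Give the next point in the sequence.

P: perfect cubes: 5³, 6³, 7³, …, so 125, 216, 343, 512, 729, 1000 → 1331.
Q goes 5, 2, 7, 9, 16, 25 → 41 (each term is the sum of the two before it).
Putting it together: p=1331; q=41.

p=1331; q=41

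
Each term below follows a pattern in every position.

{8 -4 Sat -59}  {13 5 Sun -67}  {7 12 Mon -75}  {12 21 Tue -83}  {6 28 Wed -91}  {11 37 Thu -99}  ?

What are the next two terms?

{5 44 Fri -107}, {10 53 Sat -115}

First value: 8, 13, 7, 12, 6, 11 → 5 → 10 (alternating steps +5, −6, +5, −6, …).
Second value — alternating steps +9, +7, +9, +7, …: -4, 5, 12, 21, 28, 37 → 44 → 53.
Day — runs through the weekdays Mon→Sun: Sat, Sun, Mon, Tue, Wed, Thu → Fri → Sat.
Fourth value: −8 each step, so -59, -67, -75, -83, -91, -99 → -107 → -115.
Putting the parts together: {5 44 Fri -107} and then {10 53 Sat -115}.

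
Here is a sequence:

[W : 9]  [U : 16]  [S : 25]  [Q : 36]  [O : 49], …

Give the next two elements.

Letter goes W, U, S, Q, O → M → K (letters move back 2 places in the alphabet).
Second value — perfect squares: 3², 4², 5², …: 9, 16, 25, 36, 49 → 64 → 81.
So the next two elements are [M : 64] and [K : 81].

[M : 64], [K : 81]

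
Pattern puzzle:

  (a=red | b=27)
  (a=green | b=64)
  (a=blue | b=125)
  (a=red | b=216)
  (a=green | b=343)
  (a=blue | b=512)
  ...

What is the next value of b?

A: repeats red → green → blue; red, green, blue, red, green, blue → red.
B: perfect cubes: 3³, 4³, 5³, …; 27, 64, 125, 216, 343, 512 → 729.

729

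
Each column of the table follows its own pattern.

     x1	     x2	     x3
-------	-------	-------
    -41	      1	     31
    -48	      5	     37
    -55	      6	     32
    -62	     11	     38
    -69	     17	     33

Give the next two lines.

Column x1 goes -41, -48, -55, -62, -69 → -76 → -83 (−7 each step).
Column x2: 1, 5, 6, 11, 17 → 28 → 45 (each term is the sum of the two before it).
Column x3: 31, 37, 32, 38, 33 → 39 → 34 (alternating steps +6, −5, +6, −5, …).
Putting the parts together: -76  28  39 and then -83  45  34.

-76  28  39; -83  45  34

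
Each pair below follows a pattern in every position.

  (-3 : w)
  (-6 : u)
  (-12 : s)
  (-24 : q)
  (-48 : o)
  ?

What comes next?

(-96 : m)

First entry: ×2 each step; -3, -6, -12, -24, -48 → -96.
For the letter, letters move back 2 places in the alphabet: w, u, s, q, o → m.
Combining the parts gives (-96 : m).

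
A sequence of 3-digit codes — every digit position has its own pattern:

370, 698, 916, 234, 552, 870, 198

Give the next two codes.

416, 734

First digit: 3, 6, 9, 2, 5, 8, 1 → 4 → 7 (+3 each step, mod 10).
Second digit: +2 each step, mod 10; 7, 9, 1, 3, 5, 7, 9 → 1 → 3.
Third digit — −2 each step, mod 10: 0, 8, 6, 4, 2, 0, 8 → 6 → 4.
Putting the parts together: 416 and then 734.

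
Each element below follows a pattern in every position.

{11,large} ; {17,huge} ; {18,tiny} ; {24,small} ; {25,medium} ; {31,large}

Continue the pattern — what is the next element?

{32,huge}

First value — alternating steps +6, +1, +6, +1, …: 11, 17, 18, 24, 25, 31 → 32.
Size: repeats large → huge → tiny → small → medium; large, huge, tiny, small, medium, large → huge.
Putting it together: {32,huge}.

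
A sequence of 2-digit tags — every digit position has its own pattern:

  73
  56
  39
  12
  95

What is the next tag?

78

First digit: −2 each step, mod 10, so 7, 5, 3, 1, 9 → 7.
Second digit: 3, 6, 9, 2, 5 → 8 (+3 each step, mod 10).
Combining the parts gives 78.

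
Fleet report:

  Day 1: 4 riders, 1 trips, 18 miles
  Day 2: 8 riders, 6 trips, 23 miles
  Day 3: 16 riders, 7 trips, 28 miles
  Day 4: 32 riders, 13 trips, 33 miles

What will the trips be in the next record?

20

Riders goes 4, 8, 16, 32 → 64 (×2 each step).
Trips: each term is the sum of the two before it, so 1, 6, 7, 13 → 20.
Miles — +5 each step: 18, 23, 28, 33 → 38.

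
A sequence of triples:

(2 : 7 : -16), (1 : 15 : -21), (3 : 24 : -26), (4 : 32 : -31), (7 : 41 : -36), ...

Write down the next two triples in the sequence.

For the first entry, each term is the sum of the two before it: 2, 1, 3, 4, 7 → 11 → 18.
Second entry: 7, 15, 24, 32, 41 → 49 → 58 (alternating steps +8, +9, +8, +9, …).
For the third entry, −5 each step: -16, -21, -26, -31, -36 → -41 → -46.
So the next two triples are (11 : 49 : -41) and (18 : 58 : -46).

(11 : 49 : -41), (18 : 58 : -46)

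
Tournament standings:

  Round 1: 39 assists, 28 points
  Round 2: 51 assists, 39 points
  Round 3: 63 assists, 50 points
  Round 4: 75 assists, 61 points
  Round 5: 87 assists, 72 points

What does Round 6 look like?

Assists goes 39, 51, 63, 75, 87 → 99 (+12 each step).
For the points, +11 each step: 28, 39, 50, 61, 72 → 83.
So the next record is 99 assists, 83 points.

99 assists, 83 points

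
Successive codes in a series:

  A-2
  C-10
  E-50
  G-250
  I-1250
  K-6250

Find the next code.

Letter goes A, C, E, G, I, K → M (letters move forward 2 places in the alphabet).
Second component — ×5 each step: 2, 10, 50, 250, 1250, 6250 → 31250.
Combining the parts gives M-31250.

M-31250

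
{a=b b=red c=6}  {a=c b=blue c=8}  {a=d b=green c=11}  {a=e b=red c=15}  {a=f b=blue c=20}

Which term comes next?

{a=g b=green c=26}

For the a, letters move forward 1 place in the alphabet: b, c, d, e, f → g.
B goes red, blue, green, red, blue → green (repeats red → blue → green).
C: differences are 2, 3, 4, … (increasing by 1 each time); 6, 8, 11, 15, 20 → 26.
Putting it together: {a=g b=green c=26}.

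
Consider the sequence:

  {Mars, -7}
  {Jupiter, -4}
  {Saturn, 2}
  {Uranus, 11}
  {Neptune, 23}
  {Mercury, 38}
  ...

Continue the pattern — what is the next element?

{Venus, 56}

Planet: runs through the planets Mercury→Neptune, so Mars, Jupiter, Saturn, Uranus, Neptune, Mercury → Venus.
Second component: -7, -4, 2, 11, 23, 38 → 56 (differences are 3, 6, 9, … (increasing by 3 each time)).
So the next element is {Venus, 56}.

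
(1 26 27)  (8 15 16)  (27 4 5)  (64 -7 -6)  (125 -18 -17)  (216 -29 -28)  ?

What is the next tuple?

For the first slot, perfect cubes: 1³, 2³, 3³, …: 1, 8, 27, 64, 125, 216 → 343.
Second slot — −11 each step: 26, 15, 4, -7, -18, -29 → -40.
For the third slot, always 1 more than the second slot: 27, 16, 5, -6, -17, -28 → -39.
So the next tuple is (343 -40 -39).

(343 -40 -39)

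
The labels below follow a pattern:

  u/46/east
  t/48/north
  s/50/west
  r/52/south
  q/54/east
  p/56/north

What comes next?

o/58/west

For the letter, letters move back 1 place in the alphabet: u, t, s, r, q, p → o.
Second component — +2 each step: 46, 48, 50, 52, 54, 56 → 58.
Direction — repeats east → north → west → south: east, north, west, south, east, north → west.
So the next label is o/58/west.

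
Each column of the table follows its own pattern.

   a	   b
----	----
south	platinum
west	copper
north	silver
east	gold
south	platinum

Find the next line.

For the column a, repeats south → west → north → east: south, west, north, east, south → west.
Column b: repeats platinum → copper → silver → gold; platinum, copper, silver, gold, platinum → copper.
Combining the parts gives west  copper.

west  copper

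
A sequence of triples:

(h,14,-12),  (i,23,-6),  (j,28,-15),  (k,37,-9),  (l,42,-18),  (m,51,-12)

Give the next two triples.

(n,56,-21), (o,65,-15)

Letter goes h, i, j, k, l, m → n → o (letters move forward 1 place in the alphabet).
For the second slot, alternating steps +9, +5, +9, +5, …: 14, 23, 28, 37, 42, 51 → 56 → 65.
Third slot: alternating steps +6, −9, +6, −9, …; -12, -6, -15, -9, -18, -12 → -21 → -15.
Putting the parts together: (n,56,-21) and then (o,65,-15).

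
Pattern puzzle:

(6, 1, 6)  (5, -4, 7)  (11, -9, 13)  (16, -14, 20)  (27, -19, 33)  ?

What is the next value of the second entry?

Second entry: −5 each step, so 1, -4, -9, -14, -19 → -24.

-24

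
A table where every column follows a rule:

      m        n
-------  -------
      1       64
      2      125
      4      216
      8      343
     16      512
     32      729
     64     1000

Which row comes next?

For the column m, ×2 each step: 1, 2, 4, 8, 16, 32, 64 → 128.
Column n goes 64, 125, 216, 343, 512, 729, 1000 → 1331 (perfect cubes: 4³, 5³, 6³, …).
Combining the parts gives 128  1331.

128  1331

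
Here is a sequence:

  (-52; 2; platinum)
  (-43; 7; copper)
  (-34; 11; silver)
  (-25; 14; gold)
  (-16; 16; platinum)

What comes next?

(-7; 17; copper)

First component: +9 each step, so -52, -43, -34, -25, -16 → -7.
Second component goes 2, 7, 11, 14, 16 → 17 (differences are 5, 4, 3, … (decreasing by 1 each time)).
Metal goes platinum, copper, silver, gold, platinum → copper (repeats platinum → copper → silver → gold).
So the next term is (-7; 17; copper).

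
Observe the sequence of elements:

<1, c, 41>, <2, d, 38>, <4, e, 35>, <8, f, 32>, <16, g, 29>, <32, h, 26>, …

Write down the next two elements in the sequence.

First slot goes 1, 2, 4, 8, 16, 32 → 64 → 128 (×2 each step).
For the letter, letters move forward 1 place in the alphabet: c, d, e, f, g, h → i → j.
Third slot: −3 each step; 41, 38, 35, 32, 29, 26 → 23 → 20.
So the next two elements are <64, i, 23> and <128, j, 20>.

<64, i, 23>, <128, j, 20>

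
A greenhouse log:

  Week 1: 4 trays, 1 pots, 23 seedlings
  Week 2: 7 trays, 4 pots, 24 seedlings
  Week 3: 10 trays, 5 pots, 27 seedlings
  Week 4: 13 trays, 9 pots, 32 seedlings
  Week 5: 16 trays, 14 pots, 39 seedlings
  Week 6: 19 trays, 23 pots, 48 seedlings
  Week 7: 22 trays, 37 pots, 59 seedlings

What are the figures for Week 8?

25 trays, 60 pots, 72 seedlings

Trays: +3 each step, so 4, 7, 10, 13, 16, 19, 22 → 25.
Pots — each term is the sum of the two before it: 1, 4, 5, 9, 14, 23, 37 → 60.
Seedlings goes 23, 24, 27, 32, 39, 48, 59 → 72 (differences are 1, 3, 5, … (increasing by 2 each time)).
Putting it together: 25 trays, 60 pots, 72 seedlings.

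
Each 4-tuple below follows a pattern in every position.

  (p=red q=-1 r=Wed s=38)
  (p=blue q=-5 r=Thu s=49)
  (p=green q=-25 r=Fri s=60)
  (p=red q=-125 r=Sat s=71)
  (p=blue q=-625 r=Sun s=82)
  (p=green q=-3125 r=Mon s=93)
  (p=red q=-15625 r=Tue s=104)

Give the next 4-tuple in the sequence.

P — repeats red → blue → green: red, blue, green, red, blue, green, red → blue.
Q: ×5 each step; -1, -5, -25, -125, -625, -3125, -15625 → -78125.
R: Wed, Thu, Fri, Sat, Sun, Mon, Tue → Wed (runs through the weekdays Mon→Sun).
S — +11 each step: 38, 49, 60, 71, 82, 93, 104 → 115.
Combining the parts gives (p=blue q=-78125 r=Wed s=115).

(p=blue q=-78125 r=Wed s=115)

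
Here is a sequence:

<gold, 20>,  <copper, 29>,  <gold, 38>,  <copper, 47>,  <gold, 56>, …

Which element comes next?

Metal: alternates gold ↔ copper; gold, copper, gold, copper, gold → copper.
For the second slot, +9 each step: 20, 29, 38, 47, 56 → 65.
So the next element is <copper, 65>.

<copper, 65>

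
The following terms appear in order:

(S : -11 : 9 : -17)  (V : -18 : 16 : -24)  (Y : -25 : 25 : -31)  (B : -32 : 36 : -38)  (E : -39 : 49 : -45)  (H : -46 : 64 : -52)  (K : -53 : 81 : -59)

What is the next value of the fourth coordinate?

-66

Second coordinate: −7 each step; -11, -18, -25, -32, -39, -46, -53 → -60.
Fourth coordinate: -17, -24, -31, -38, -45, -52, -59 → -66 (always 6 less than the second coordinate).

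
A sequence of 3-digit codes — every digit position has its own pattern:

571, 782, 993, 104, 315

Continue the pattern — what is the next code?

526

First digit — +2 each step, mod 10: 5, 7, 9, 1, 3 → 5.
Second digit goes 7, 8, 9, 0, 1 → 2 (+1 each step, mod 10).
For the third digit, +1 each step, mod 10: 1, 2, 3, 4, 5 → 6.
So the next code is 526.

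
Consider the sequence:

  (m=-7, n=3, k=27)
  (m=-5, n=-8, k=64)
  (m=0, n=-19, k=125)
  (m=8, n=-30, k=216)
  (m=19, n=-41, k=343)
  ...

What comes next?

(m=33, n=-52, k=512)

M: differences are 2, 5, 8, … (increasing by 3 each time); -7, -5, 0, 8, 19 → 33.
N: 3, -8, -19, -30, -41 → -52 (−11 each step).
K: perfect cubes: 3³, 4³, 5³, …, so 27, 64, 125, 216, 343 → 512.
Combining the parts gives (m=33, n=-52, k=512).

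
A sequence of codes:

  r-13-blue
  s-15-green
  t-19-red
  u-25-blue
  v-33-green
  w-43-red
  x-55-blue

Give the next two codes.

y-69-green, z-85-red

For the letter, letters move forward 1 place in the alphabet: r, s, t, u, v, w, x → y → z.
Second component: differences are 2, 4, 6, … (increasing by 2 each time), so 13, 15, 19, 25, 33, 43, 55 → 69 → 85.
Colour: repeats blue → green → red; blue, green, red, blue, green, red, blue → green → red.
So the next two codes are y-69-green and z-85-red.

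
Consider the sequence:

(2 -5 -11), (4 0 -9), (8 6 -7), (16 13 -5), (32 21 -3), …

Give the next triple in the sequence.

(64 30 -1)

First slot: ×2 each step; 2, 4, 8, 16, 32 → 64.
Second slot: -5, 0, 6, 13, 21 → 30 (differences are 5, 6, 7, … (increasing by 1 each time)).
Third slot: +2 each step; -11, -9, -7, -5, -3 → -1.
So the next triple is (64 30 -1).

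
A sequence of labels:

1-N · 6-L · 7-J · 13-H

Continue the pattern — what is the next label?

First component: each term is the sum of the two before it, so 1, 6, 7, 13 → 20.
Letter: letters move back 2 places in the alphabet; N, L, J, H → F.
So the next label is 20-F.

20-F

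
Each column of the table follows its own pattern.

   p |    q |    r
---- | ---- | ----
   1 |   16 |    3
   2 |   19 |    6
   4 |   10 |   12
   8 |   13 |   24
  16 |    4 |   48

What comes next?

Column p — ×2 each step: 1, 2, 4, 8, 16 → 32.
Column q: alternating steps +3, −9, +3, −9, …; 16, 19, 10, 13, 4 → 7.
Column r: ×2 each step; 3, 6, 12, 24, 48 → 96.
Combining the parts gives 32  7  96.

32  7  96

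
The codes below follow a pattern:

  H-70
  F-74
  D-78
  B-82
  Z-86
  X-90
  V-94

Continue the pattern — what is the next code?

T-98

Letter: letters move back 2 places in the alphabet, wrapping A→Z, so H, F, D, B, Z, X, V → T.
Second component: +4 each step; 70, 74, 78, 82, 86, 90, 94 → 98.
Putting it together: T-98.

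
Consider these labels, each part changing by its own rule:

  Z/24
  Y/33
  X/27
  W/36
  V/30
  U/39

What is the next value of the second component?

Letter: letters move back 1 place in the alphabet, so Z, Y, X, W, V, U → T.
Second component — alternating steps +9, −6, +9, −6, …: 24, 33, 27, 36, 30, 39 → 33.

33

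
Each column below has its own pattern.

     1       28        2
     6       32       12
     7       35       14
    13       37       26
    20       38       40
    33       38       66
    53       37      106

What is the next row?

First component goes 1, 6, 7, 13, 20, 33, 53 → 86 (each term is the sum of the two before it).
Second component goes 28, 32, 35, 37, 38, 38, 37 → 35 (differences are 4, 3, 2, … (decreasing by 1 each time)).
Third component: 2, 12, 14, 26, 40, 66, 106 → 172 (always 2 × the first component).
So the next row is 86  35  172.

86  35  172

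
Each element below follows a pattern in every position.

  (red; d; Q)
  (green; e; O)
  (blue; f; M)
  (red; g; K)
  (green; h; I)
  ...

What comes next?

(blue; i; G)

Colour: repeats red → green → blue; red, green, blue, red, green → blue.
First letter: d, e, f, g, h → i (letters move forward 1 place in the alphabet).
Second letter: letters move back 2 places in the alphabet; Q, O, M, K, I → G.
Putting it together: (blue; i; G).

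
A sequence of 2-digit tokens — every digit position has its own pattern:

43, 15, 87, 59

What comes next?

21

First digit — −3 each step, mod 10: 4, 1, 8, 5 → 2.
Second digit: 3, 5, 7, 9 → 1 (+2 each step, mod 10).
Putting it together: 21.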